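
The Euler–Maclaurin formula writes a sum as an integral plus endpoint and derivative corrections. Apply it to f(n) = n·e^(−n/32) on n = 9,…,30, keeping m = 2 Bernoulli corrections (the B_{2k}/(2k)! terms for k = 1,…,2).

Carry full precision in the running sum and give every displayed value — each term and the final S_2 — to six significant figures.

S_2 ≈ 222.632

∫_9^30 x·e^(−x/32) dx evaluates to 213.404.
Boundary: ½(f(9) + f(30)) = ½(6.79356 + 11.7482) = 9.27086.
Running total after boundary: 222.675.
k=1: B_{2}/(2)! × [f^{(1)}(30) − f^{(1)}(9)] = 1/12 × (0.0244754 − 0.542541) = -0.0431721.
Partial sum through k=1: 222.632.
k=2: B_{4}/(4)! × [f^{(3)}(30) − f^{(3)}(9)] = −1/720 × (0.000788756 − 0.00200412) = 1.68801e-06.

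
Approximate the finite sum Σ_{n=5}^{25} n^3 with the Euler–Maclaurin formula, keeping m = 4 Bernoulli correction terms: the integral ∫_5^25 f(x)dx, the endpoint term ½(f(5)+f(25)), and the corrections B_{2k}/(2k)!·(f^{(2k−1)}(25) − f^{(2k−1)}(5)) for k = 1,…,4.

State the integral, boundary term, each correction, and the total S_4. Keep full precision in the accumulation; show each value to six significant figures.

S_4 ≈ 105525

The integral term ∫_5^25 x^3 dx = 97500.0.
Boundary: ½(f(5) + f(25)) = ½(125.000 + 15625.0) = 7875.00.
Integral + boundary = 105375.
Correction k=1: B_{2}/2! · (f^{(1)}(25) − f^{(1)}(5)) = 1/12 · (1875.00 − 75.0000) = 150.000.
Running total after k=1: 105525.
Correction k=2: B_{4}/4! · (f^{(3)}(25) − f^{(3)}(5)) = −1/720 · (6.00000 − 6.00000) = 0.00000.
Running total after k=2: 105525.
Correction k=3: B_{6}/6! · (f^{(5)}(25) − f^{(5)}(5)) = 1/30240 · (0.00000 − 0.00000) = 0.00000.
Running total after k=3: 105525.
Correction k=4: B_{8}/8! · (f^{(7)}(25) − f^{(7)}(5)) = −1/1209600 · (0.00000 − 0.00000) = 0.00000.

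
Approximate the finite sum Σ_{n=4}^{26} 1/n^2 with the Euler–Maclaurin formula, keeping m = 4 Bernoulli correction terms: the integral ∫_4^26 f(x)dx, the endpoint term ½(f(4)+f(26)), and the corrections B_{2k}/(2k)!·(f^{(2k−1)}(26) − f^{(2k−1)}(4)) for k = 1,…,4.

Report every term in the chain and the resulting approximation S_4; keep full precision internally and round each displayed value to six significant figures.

The integral term ∫_4^26 1/x^2 dx = 0.211538.
Endpoint term: (f(4) + f(26))/2 = (0.0625000 + 0.00147929)/2 = 0.0319896.
So far: 0.243528.
Order-1 term: 1/12 · (-0.000113792 − (-0.0312500)) = 0.00259468.
Running total after k=1: 0.246123.
Order-2 term: −1/720 · (-2.01997e-06 − (-0.0234375)) = -3.25493e-05.
Running total after k=2: 0.246090.
Order-3 term: 1/30240 · (-8.96436e-08 − (-0.0439453)) = 1.45322e-06.
Running total after k=3: 0.246092.
Order-4 term: −1/1209600 · (-7.42609e-09 − (-0.153809)) = -1.27157e-07.

S_4 ≈ 0.246092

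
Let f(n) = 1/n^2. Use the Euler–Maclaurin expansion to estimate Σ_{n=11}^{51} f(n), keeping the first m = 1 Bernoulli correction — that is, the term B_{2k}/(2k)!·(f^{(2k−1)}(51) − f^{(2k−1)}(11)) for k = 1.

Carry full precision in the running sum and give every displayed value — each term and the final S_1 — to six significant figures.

S_1 ≈ 0.0757497

∫_11^51 1/x^2 dx evaluates to 0.0713012.
Boundary: ½(f(11) + f(51)) = ½(0.00826446 + 0.000384468) = 0.00432447.
Integral + boundary = 0.0756257.
Correction k=1: B_{2}/2! · (f^{(1)}(51) − f^{(1)}(11)) = 1/12 · (-1.50772e-05 − (-0.00150263)) = 0.000123963.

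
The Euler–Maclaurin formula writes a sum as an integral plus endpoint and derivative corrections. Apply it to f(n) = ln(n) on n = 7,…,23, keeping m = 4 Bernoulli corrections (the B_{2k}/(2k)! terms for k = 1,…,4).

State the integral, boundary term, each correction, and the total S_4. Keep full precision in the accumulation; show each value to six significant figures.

S_4 ≈ 45.0274

Integral: ∫_7^23 ln(x) dx = 42.4950.
½[f(7) + f(23)] = ½[1.94591 + 3.13549] = 2.54070.
Running total after boundary: 45.0357.
Order-1 term: 1/12 · (0.0434783 − 0.142857) = -0.00828157.
Partial sum through k=1: 45.0274.
Order-2 term: −1/720 · (0.000164379 − 0.00583090) = 7.87017e-06.
Partial sum through k=2: 45.0274.
Order-3 term: 1/30240 · (3.72883e-06 − 0.00142798) = -4.70981e-08.
Partial sum through k=3: 45.0274.
Order-4 term: −1/1209600 · (2.11465e-07 − 0.000874271) = 7.22602e-10.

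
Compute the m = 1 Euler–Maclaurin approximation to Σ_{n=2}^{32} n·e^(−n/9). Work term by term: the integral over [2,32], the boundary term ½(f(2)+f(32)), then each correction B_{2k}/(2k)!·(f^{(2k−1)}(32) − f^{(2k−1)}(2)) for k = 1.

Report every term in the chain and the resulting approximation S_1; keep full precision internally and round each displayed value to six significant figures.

The integral term ∫_2^32 x·e^(−x/9) dx = 68.7323.
Endpoint term: (f(2) + f(32))/2 = (1.60147 + 0.914096)/2 = 1.25779.
So far: 69.9901.
Correction k=1: B_{2}/2! · (f^{(1)}(32) − f^{(1)}(2)) = 1/12 · (-0.0730007 − 0.622796) = -0.0579830.

S_1 ≈ 69.9321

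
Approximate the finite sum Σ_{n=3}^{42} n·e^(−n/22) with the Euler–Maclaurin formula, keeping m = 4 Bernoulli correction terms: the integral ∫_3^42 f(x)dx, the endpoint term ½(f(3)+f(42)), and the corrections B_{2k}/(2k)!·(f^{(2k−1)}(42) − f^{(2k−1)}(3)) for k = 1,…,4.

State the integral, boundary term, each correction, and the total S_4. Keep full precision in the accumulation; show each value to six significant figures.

S_4 ≈ 275.549

∫_3^42 x·e^(−x/22) dx evaluates to 271.202.
Boundary: ½(f(3) + f(42)) = ½(2.61758 + 6.22503) = 4.42130.
Running total after boundary: 275.623.
k=1: B_{2}/(2)! × [f^{(1)}(42) − f^{(1)}(3)] = 1/12 × (-0.134741 − 0.753545) = -0.0740238.
Partial sum through k=1: 275.549.
k=2: B_{4}/(4)! × [f^{(3)}(42) − f^{(3)}(3)] = −1/720 × (0.000334069 − 0.00516239) = 6.70600e-06.
Partial sum through k=2: 275.549.
k=3: B_{6}/(6)! × [f^{(5)}(42) − f^{(5)}(3)] = 1/30240 × (1.95564e-06 − 1.81154e-05) = -5.34384e-10.
Partial sum through k=3: 275.549.
k=4: B_{8}/(8)! × [f^{(7)}(42) − f^{(7)}(3)] = −1/1209600 × (6.65505e-09 − 5.28197e-08) = 3.81652e-14.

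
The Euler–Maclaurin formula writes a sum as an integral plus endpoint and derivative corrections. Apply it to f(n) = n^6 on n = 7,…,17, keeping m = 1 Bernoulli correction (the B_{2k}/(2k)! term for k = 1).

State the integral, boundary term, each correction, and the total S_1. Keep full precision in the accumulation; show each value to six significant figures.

S_1 ≈ 7.13313e+07

Integral: ∫_7^17 x^6 dx = 5.85022e+07.
Boundary: ½(f(7) + f(17)) = ½(117649 + 2.41376e+07) = 1.21276e+07.
Integral + boundary = 7.06298e+07.
Order-1 term: 1/12 · (8.51914e+06 − 100842) = 701525.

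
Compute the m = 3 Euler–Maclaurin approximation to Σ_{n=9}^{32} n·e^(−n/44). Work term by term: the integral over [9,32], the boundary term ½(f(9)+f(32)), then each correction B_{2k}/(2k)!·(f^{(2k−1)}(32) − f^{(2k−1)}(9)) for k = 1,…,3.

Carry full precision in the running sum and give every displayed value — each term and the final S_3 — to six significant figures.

S_3 ≈ 296.073

Integral: ∫_9^32 x·e^(−x/44) dx = 284.717.
Boundary: ½(f(9) + f(32)) = ½(7.33516 + 15.4632) = 11.3992.
Running total after boundary: 296.116.
Order-1 term: 1/12 · (0.131789 − 0.648310) = -0.0430434.
After k=1: 296.073.
Order-2 term: −1/720 · (0.000567272 − 0.00117683) = 8.46610e-07.
After k=2: 296.073.
Order-3 term: 1/30240 · (5.50863e-07 − 1.04276e-06) = -1.62666e-11.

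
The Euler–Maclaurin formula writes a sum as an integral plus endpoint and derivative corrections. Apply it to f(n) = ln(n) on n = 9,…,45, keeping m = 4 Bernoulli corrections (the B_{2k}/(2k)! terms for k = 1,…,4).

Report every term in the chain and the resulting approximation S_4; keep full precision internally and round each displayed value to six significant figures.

Integral: ∫_9^45 ln(x) dx = 115.525.
Boundary: ½(f(9) + f(45)) = ½(2.19722 + 3.80666) = 3.00194.
Running total after boundary: 118.527.
Correction k=1: B_{2}/2! · (f^{(1)}(45) − f^{(1)}(9)) = 1/12 · (0.0222222 − 0.111111) = -0.00740741.
After k=1: 118.519.
Correction k=2: B_{4}/4! · (f^{(3)}(45) − f^{(3)}(9)) = −1/720 · (2.19479e-05 − 0.00274348) = 3.77991e-06.
After k=2: 118.519.
Correction k=3: B_{6}/6! · (f^{(5)}(45) − f^{(5)}(9)) = 1/30240 · (1.30061e-07 − 0.000406442) = -1.34362e-08.
After k=3: 118.519.
Correction k=4: B_{8}/8! · (f^{(7)}(45) − f^{(7)}(9)) = −1/1209600 · (1.92684e-09 − 0.000150534) = 1.24448e-10.

S_4 ≈ 118.519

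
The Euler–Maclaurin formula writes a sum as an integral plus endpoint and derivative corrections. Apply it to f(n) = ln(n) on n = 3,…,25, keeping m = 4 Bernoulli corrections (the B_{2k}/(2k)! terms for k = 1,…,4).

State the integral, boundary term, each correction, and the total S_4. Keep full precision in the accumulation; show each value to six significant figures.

The integral term ∫_3^25 ln(x) dx = 55.1761.
Boundary: ½(f(3) + f(25)) = ½(1.09861 + 3.21888) = 2.15874.
Running total after boundary: 57.3348.
Order-1 term: 1/12 · (0.0400000 − 0.333333) = -0.0244444.
After k=1: 57.3104.
Order-2 term: −1/720 · (0.000128000 − 0.0740741) = 0.000102703.
After k=2: 57.3105.
Order-3 term: 1/30240 · (2.45760e-06 − 0.0987654) = -3.26597e-06.
After k=3: 57.3105.
Order-4 term: −1/1209600 · (1.17965e-07 − 0.329218) = 2.72171e-07.

S_4 ≈ 57.3105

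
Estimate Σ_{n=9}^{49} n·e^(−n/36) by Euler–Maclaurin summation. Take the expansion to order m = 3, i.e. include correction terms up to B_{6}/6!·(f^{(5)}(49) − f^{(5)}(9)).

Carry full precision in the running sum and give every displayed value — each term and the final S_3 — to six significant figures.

Integral: ∫_9^49 x·e^(−x/36) dx = 477.147.
Endpoint term: (f(9) + f(49))/2 = (7.00921 + 12.5624)/2 = 9.78581.
So far: 486.933.
Correction k=1: B_{2}/2! · (f^{(1)}(49) − f^{(1)}(9)) = 1/12 · (-0.0925801 − 0.584101) = -0.0563901.
Running total after k=1: 486.877.
Correction k=2: B_{4}/4! · (f^{(3)}(49) − f^{(3)}(9)) = −1/720 · (0.000324206 − 0.00165255) = 1.84492e-06.
Running total after k=2: 486.877.
Correction k=3: B_{6}/6! · (f^{(5)}(49) − f^{(5)}(9)) = 1/30240 · (5.55438e-07 − 2.20247e-06) = -5.44653e-11.

S_3 ≈ 486.877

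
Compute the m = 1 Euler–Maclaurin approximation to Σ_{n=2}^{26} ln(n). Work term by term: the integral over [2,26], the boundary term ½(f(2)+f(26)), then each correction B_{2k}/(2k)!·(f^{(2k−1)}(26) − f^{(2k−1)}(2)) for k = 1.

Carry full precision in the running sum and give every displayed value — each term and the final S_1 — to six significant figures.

S_1 ≈ 61.2614

The integral term ∫_2^26 ln(x) dx = 59.3242.
Boundary: ½(f(2) + f(26)) = ½(0.693147 + 3.25810) = 1.97562.
Running total after boundary: 61.2998.
k=1: B_{2}/(2)! × [f^{(1)}(26) − f^{(1)}(2)] = 1/12 × (0.0384615 − 0.500000) = -0.0384615.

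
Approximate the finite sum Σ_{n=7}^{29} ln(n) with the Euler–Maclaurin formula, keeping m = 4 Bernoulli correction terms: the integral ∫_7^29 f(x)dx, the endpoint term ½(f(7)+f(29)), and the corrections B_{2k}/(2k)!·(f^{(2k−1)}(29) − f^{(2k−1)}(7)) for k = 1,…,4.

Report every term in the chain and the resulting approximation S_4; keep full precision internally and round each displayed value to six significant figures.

Integral: ∫_7^29 ln(x) dx = 62.0302.
Endpoint term: (f(7) + f(29))/2 = (1.94591 + 3.36730)/2 = 2.65660.
So far: 64.6868.
Order-1 term: 1/12 · (0.0344828 − 0.142857) = -0.00903120.
Running total after k=1: 64.6778.
Order-2 term: −1/720 · (8.20042e-05 − 0.00583090) = 7.98458e-06.
Running total after k=2: 64.6778.
Order-3 term: 1/30240 · (1.17010e-06 − 0.00142798) = -4.71827e-08.
Running total after k=3: 64.6778.
Order-4 term: −1/1209600 · (4.17394e-08 − 0.000874271) = 7.22743e-10.

S_4 ≈ 64.6778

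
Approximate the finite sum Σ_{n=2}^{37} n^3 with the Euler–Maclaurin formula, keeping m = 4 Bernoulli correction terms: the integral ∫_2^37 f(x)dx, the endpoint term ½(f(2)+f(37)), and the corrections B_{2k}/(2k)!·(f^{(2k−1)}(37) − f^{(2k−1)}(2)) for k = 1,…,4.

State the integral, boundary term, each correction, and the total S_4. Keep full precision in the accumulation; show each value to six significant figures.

S_4 ≈ 494208

The integral term ∫_2^37 x^3 dx = 468536.
Endpoint term: (f(2) + f(37))/2 = (8.00000 + 50653.0)/2 = 25330.5.
Integral + boundary = 493867.
k=1: B_{2}/(2)! × [f^{(1)}(37) − f^{(1)}(2)] = 1/12 × (4107.00 − 12.0000) = 341.250.
Partial sum through k=1: 494208.
k=2: B_{4}/(4)! × [f^{(3)}(37) − f^{(3)}(2)] = −1/720 × (6.00000 − 6.00000) = 0.00000.
Partial sum through k=2: 494208.
k=3: B_{6}/(6)! × [f^{(5)}(37) − f^{(5)}(2)] = 1/30240 × (0.00000 − 0.00000) = 0.00000.
Partial sum through k=3: 494208.
k=4: B_{8}/(8)! × [f^{(7)}(37) − f^{(7)}(2)] = −1/1209600 × (0.00000 − 0.00000) = 0.00000.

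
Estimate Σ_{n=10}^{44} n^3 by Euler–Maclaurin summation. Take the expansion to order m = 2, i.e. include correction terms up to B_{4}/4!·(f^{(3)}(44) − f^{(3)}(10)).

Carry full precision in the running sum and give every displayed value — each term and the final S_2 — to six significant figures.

∫_10^44 x^3 dx evaluates to 934524.
Endpoint term: (f(10) + f(44))/2 = (1000.00 + 85184.0)/2 = 43092.0.
Running total after boundary: 977616.
k=1: B_{2}/(2)! × [f^{(1)}(44) − f^{(1)}(10)] = 1/12 × (5808.00 − 300.000) = 459.000.
After k=1: 978075.
k=2: B_{4}/(4)! × [f^{(3)}(44) − f^{(3)}(10)] = −1/720 × (6.00000 − 6.00000) = 0.00000.

S_2 ≈ 978075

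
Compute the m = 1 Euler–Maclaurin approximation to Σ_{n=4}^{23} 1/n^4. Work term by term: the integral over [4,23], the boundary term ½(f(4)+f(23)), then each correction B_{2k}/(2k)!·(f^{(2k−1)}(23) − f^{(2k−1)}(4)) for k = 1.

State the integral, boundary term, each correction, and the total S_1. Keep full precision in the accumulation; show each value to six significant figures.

The integral term ∫_4^23 1/x^4 dx = 0.00518094.
½[f(4) + f(23)] = ½[0.00390625 + 3.57346e-06] = 0.00195491.
Integral + boundary = 0.00713585.
Order-1 term: 1/12 · (-6.21471e-07 − (-0.00390625)) = 0.000325469.

S_1 ≈ 0.00746132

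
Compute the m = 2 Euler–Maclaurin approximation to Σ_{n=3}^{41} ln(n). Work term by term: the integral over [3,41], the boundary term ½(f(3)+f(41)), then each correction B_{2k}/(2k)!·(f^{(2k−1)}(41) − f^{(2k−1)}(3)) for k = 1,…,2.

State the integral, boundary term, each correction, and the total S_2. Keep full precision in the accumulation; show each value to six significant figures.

∫_3^41 ln(x) dx evaluates to 110.961.
½[f(3) + f(41)] = ½[1.09861 + 3.71357] = 2.40609.
Running total after boundary: 113.367.
Order-1 term: 1/12 · (0.0243902 − 0.333333) = -0.0257453.
After k=1: 113.341.
Order-2 term: −1/720 · (2.90187e-05 − 0.0740741) = 0.000102840.

S_2 ≈ 113.341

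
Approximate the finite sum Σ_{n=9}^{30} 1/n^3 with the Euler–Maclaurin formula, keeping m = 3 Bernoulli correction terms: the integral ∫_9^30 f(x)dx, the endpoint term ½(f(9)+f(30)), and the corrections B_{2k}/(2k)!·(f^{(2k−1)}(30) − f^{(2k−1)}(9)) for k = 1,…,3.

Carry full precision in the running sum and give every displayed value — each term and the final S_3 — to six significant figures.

∫_9^30 1/x^3 dx evaluates to 0.00561728.
Endpoint term: (f(9) + f(30))/2 = (0.00137174 + 3.70370e-05)/2 = 0.000704390.
Running total after boundary: 0.00632167.
Order-1 term: 1/12 · (-3.70370e-06 − (-0.000457247)) = 3.77953e-05.
Running total after k=1: 0.00635947.
Order-2 term: −1/720 · (-8.23045e-08 − (-0.000112901)) = -1.56692e-07.
Running total after k=2: 0.00635931.
Order-3 term: 1/30240 · (-3.84088e-09 − (-5.85410e-05)) = 1.93575e-09.

S_3 ≈ 0.00635931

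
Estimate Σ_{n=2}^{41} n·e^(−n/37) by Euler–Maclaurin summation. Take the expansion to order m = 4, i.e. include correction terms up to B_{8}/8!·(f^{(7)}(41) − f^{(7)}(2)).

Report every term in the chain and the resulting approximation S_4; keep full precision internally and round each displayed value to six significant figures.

S_4 ≈ 421.801

Integral: ∫_2^41 x·e^(−x/37) dx = 414.162.
Boundary: ½(f(2) + f(41)) = ½(1.89476 + 13.5375) = 7.71613.
So far: 421.879.
k=1: B_{2}/(2)! × [f^{(1)}(41) − f^{(1)}(2)] = 1/12 × (-0.0356955 − 0.896171) = -0.0776555.
Partial sum through k=1: 421.801.
k=2: B_{4}/(4)! × [f^{(3)}(41) − f^{(3)}(2)] = −1/720 × (0.000456297 − 0.00203867) = 2.19773e-06.
Partial sum through k=2: 421.801.
k=3: B_{6}/(6)! × [f^{(5)}(41) − f^{(5)}(2)] = 1/30240 × (6.85660e-07 − 2.50016e-06) = -6.00032e-11.
Partial sum through k=3: 421.801.
k=4: B_{8}/(8)! × [f^{(7)}(41) − f^{(7)}(2)] = −1/1209600 × (7.58227e-10 − 2.56475e-09) = 1.49349e-15.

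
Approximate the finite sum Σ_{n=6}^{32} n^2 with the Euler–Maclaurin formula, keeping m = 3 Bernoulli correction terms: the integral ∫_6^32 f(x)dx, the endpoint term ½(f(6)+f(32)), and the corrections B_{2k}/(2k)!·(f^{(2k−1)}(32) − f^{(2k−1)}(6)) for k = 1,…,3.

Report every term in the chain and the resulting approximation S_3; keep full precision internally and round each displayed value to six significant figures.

∫_6^32 x^2 dx evaluates to 10850.7.
Endpoint term: (f(6) + f(32))/2 = (36.0000 + 1024.00)/2 = 530.000.
Running total after boundary: 11380.7.
k=1: B_{2}/(2)! × [f^{(1)}(32) − f^{(1)}(6)] = 1/12 × (64.0000 − 12.0000) = 4.33333.
Running total after k=1: 11385.0.
k=2: B_{4}/(4)! × [f^{(3)}(32) − f^{(3)}(6)] = −1/720 × (0.00000 − 0.00000) = 0.00000.
Running total after k=2: 11385.0.
k=3: B_{6}/(6)! × [f^{(5)}(32) − f^{(5)}(6)] = 1/30240 × (0.00000 − 0.00000) = 0.00000.

S_3 ≈ 11385.0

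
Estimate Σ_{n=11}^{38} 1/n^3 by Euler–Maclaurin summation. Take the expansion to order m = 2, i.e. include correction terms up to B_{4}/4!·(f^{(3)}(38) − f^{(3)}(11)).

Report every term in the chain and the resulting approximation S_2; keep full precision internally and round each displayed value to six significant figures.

Integral: ∫_11^38 1/x^3 dx = 0.00378597.
Boundary: ½(f(11) + f(38)) = ½(0.000751315 + 1.82242e-05) = 0.000384770.
So far: 0.00417074.
k=1: B_{2}/(2)! × [f^{(1)}(38) − f^{(1)}(11)] = 1/12 × (-1.43876e-06 − (-0.000204904)) = 1.69554e-05.
After k=1: 0.00418770.
k=2: B_{4}/(4)! × [f^{(3)}(38) − f^{(3)}(11)] = −1/720 × (-1.99274e-08 − (-3.38684e-05)) = -4.70118e-08.

S_2 ≈ 0.00418765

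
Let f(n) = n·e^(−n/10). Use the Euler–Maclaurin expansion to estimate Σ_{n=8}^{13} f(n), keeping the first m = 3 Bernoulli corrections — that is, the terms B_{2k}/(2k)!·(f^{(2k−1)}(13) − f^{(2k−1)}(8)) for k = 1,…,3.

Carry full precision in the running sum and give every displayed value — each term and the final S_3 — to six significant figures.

S_3 ≈ 21.7514

Integral: ∫_8^13 x·e^(−x/10) dx = 18.1969.
Boundary: ½(f(8) + f(13)) = ½(3.59463 + 3.54291) = 3.56877.
Integral + boundary = 21.7657.
k=1: B_{2}/(2)! × [f^{(1)}(13) − f^{(1)}(8)] = 1/12 × (-0.0817595 − 0.0898658) = -0.0143021.
After k=1: 21.7514.
k=2: B_{4}/(4)! × [f^{(3)}(13) − f^{(3)}(8)] = −1/720 × (0.00463304 − 0.00988524) = 7.29472e-06.
After k=2: 21.7514.
k=3: B_{6}/(6)! × [f^{(5)}(13) − f^{(5)}(8)] = 1/30240 × (0.000100837 − 0.000188718) = -2.90613e-09.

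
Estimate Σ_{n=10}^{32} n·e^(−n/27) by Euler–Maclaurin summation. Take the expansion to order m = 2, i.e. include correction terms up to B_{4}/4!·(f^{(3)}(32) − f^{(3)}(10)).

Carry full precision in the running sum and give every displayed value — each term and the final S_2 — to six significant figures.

Integral: ∫_10^32 x·e^(−x/27) dx = 202.825.
Boundary: ½(f(10) + f(32)) = ½(6.90479 + 9.78207) = 8.34343.
So far: 211.168.
Order-1 term: 1/12 · (-0.0566092 − 0.434746) = -0.0409462.
Partial sum through k=1: 211.127.
Order-2 term: −1/720 · (0.000761001 − 0.00249068) = 2.40233e-06.

S_2 ≈ 211.127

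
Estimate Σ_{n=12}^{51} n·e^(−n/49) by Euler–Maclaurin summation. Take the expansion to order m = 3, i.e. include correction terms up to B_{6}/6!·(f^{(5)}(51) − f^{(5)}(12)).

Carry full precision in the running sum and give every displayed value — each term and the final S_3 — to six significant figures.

S_3 ≈ 622.880

Integral: ∫_12^51 x·e^(−x/49) dx = 609.228.
Endpoint term: (f(12) + f(51))/2 = (9.39341 + 18.0115)/2 = 13.7024.
Running total after boundary: 622.930.
Order-1 term: 1/12 · (-0.0144149 − 0.591082) = -0.0504581.
After k=1: 622.880.
Order-2 term: −1/720 · (0.000288179 − 0.000898230) = 8.47294e-07.
After k=2: 622.880.
Order-3 term: 1/30240 · (2.42550e-07 − 6.45681e-07) = -1.33310e-11.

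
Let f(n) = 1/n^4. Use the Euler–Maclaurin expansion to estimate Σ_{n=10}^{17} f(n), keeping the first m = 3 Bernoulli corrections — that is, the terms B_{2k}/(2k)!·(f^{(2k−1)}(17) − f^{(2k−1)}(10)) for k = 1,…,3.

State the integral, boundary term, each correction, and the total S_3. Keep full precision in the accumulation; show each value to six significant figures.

The integral term ∫_10^17 1/x^4 dx = 0.000265486.
Boundary: ½(f(10) + f(17)) = ½(0.000100000 + 1.19730e-05) = 5.59865e-05.
Integral + boundary = 0.000321473.
Order-1 term: 1/12 · (-2.81719e-06 − (-4.00000e-05)) = 3.09857e-06.
Running total after k=1: 0.000324571.
Order-2 term: −1/720 · (-2.92441e-07 − (-1.20000e-05)) = -1.62605e-08.
Running total after k=2: 0.000324555.
Order-3 term: 1/30240 · (-5.66668e-08 − (-6.72000e-06)) = 2.20348e-10.

S_3 ≈ 0.000324555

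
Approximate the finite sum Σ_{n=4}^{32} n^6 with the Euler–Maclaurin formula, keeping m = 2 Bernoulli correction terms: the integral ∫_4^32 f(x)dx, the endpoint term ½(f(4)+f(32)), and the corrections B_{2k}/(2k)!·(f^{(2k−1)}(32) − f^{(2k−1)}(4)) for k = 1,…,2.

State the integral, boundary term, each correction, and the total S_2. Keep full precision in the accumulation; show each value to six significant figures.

S_2 ≈ 5.46218e+09

Integral: ∫_4^32 x^6 dx = 4.90853e+09.
½[f(4) + f(32)] = ½[4096.00 + 1.07374e+09] = 5.36873e+08.
Integral + boundary = 5.44540e+09.
Order-1 term: 1/12 · (2.01327e+08 − 6144.00) = 1.67767e+07.
After k=1: 5.46218e+09.
Order-2 term: −1/720 · (3.93216e+06 − 7680.00) = -5450.67.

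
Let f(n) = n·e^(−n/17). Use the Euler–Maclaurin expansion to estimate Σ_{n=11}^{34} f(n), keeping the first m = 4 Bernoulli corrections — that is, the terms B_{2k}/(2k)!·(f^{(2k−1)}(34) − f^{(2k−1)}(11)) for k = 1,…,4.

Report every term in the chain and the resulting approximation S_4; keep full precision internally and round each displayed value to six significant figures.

S_4 ≈ 137.044

The integral term ∫_11^34 x·e^(−x/17) dx = 131.890.
Boundary: ½(f(11) + f(34)) = ½(5.75942 + 4.60140) = 5.18041.
Integral + boundary = 137.070.
Correction k=1: B_{2}/2! · (f^{(1)}(34) − f^{(1)}(11)) = 1/12 · (-0.135335 − 0.184794) = -0.0266775.
After k=1: 137.044.
Correction k=2: B_{4}/4! · (f^{(3)}(34) − f^{(3)}(11)) = −1/720 · (0.000468288 − 0.00426284) = 5.27021e-06.
After k=2: 137.044.
Correction k=3: B_{6}/6! · (f^{(5)}(34) − f^{(5)}(11)) = 1/30240 · (4.86112e-06 − 2.72881e-05) = -7.41632e-10.
After k=3: 137.044.
Correction k=4: B_{8}/8! · (f^{(7)}(34) − f^{(7)}(11)) = −1/1209600 · (2.80342e-08 − 1.37806e-07) = 9.07503e-14.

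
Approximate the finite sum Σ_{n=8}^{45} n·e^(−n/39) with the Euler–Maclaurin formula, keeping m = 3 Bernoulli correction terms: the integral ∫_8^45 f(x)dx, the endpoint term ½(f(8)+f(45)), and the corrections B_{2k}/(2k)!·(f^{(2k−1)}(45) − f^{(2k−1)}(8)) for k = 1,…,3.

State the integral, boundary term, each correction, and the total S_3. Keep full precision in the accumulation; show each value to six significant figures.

S_3 ≈ 470.034

∫_8^45 x·e^(−x/39) dx evaluates to 459.737.
Endpoint term: (f(8) + f(45))/2 = (6.51634 + 14.1940)/2 = 10.3552.
So far: 470.092.
k=1: B_{2}/(2)! × [f^{(1)}(45) − f^{(1)}(8)] = 1/12 × (-0.0485263 − 0.647457) = -0.0579986.
Partial sum through k=1: 470.034.
k=2: B_{4}/(4)! × [f^{(3)}(45) − f^{(3)}(8)] = −1/720 × (0.000382851 − 0.00149674) = 1.54707e-06.
Partial sum through k=2: 470.034.
k=3: B_{6}/(6)! × [f^{(5)}(45) − f^{(5)}(8)] = 1/30240 × (5.24396e-07 − 1.68823e-06) = -3.84867e-11.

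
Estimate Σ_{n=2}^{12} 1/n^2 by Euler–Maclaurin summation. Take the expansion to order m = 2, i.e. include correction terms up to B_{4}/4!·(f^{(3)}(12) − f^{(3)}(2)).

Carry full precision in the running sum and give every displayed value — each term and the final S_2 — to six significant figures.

The integral term ∫_2^12 1/x^2 dx = 0.416667.
½[f(2) + f(12)] = ½[0.250000 + 0.00694444] = 0.128472.
Integral + boundary = 0.545139.
Order-1 term: 1/12 · (-0.00115741 − (-0.250000)) = 0.0207369.
Running total after k=1: 0.565876.
Order-2 term: −1/720 · (-9.64506e-05 − (-0.750000)) = -0.00104153.

S_2 ≈ 0.564834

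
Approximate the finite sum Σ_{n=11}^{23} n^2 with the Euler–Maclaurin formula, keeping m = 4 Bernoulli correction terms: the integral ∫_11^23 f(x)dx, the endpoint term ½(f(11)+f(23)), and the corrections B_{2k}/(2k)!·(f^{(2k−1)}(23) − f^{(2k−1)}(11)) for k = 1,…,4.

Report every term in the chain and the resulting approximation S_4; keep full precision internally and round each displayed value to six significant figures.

∫_11^23 x^2 dx evaluates to 3612.00.
Boundary: ½(f(11) + f(23)) = ½(121.000 + 529.000) = 325.000.
Running total after boundary: 3937.00.
Order-1 term: 1/12 · (46.0000 − 22.0000) = 2.00000.
After k=1: 3939.00.
Order-2 term: −1/720 · (0.00000 − 0.00000) = 0.00000.
After k=2: 3939.00.
Order-3 term: 1/30240 · (0.00000 − 0.00000) = 0.00000.
After k=3: 3939.00.
Order-4 term: −1/1209600 · (0.00000 − 0.00000) = 0.00000.

S_4 ≈ 3939.00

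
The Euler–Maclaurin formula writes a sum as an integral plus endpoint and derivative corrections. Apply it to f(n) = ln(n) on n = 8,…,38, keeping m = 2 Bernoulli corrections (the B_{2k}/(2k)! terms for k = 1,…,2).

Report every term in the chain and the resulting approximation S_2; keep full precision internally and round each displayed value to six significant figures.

The integral term ∫_8^38 ln(x) dx = 91.5927.
Boundary: ½(f(8) + f(38)) = ½(2.07944 + 3.63759) = 2.85851.
So far: 94.4513.
Order-1 term: 1/12 · (0.0263158 − 0.125000) = -0.00822368.
Running total after k=1: 94.4430.
Order-2 term: −1/720 · (3.64485e-05 − 0.00390625) = 5.37472e-06.

S_2 ≈ 94.4430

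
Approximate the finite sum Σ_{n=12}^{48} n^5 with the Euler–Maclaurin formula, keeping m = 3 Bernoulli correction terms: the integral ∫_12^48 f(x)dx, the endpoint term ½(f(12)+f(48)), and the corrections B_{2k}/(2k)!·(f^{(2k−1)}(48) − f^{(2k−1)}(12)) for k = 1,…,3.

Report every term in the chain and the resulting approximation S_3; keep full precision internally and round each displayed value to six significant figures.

S_3 ≈ 2.16766e+09

The integral term ∫_12^48 x^5 dx = 2.03793e+09.
Endpoint term: (f(12) + f(48))/2 = (248832 + 2.54804e+08)/2 = 1.27526e+08.
Integral + boundary = 2.16546e+09.
k=1: B_{2}/(2)! × [f^{(1)}(48) − f^{(1)}(12)] = 1/12 × (2.65421e+07 − 103680) = 2.20320e+06.
Running total after k=1: 2.16766e+09.
k=2: B_{4}/(4)! × [f^{(3)}(48) − f^{(3)}(12)] = −1/720 × (138240 − 8640.00) = -180.000.
Running total after k=2: 2.16766e+09.
k=3: B_{6}/(6)! × [f^{(5)}(48) − f^{(5)}(12)] = 1/30240 × (120.000 − 120.000) = 0.00000.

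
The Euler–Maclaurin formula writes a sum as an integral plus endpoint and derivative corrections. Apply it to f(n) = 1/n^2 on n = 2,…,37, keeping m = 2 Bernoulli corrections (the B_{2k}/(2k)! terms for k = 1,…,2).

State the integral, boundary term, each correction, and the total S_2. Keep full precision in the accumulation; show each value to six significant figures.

The integral term ∫_2^37 1/x^2 dx = 0.472973.
Boundary: ½(f(2) + f(37)) = ½(0.250000 + 0.000730460) = 0.125365.
So far: 0.598338.
Correction k=1: B_{2}/2! · (f^{(1)}(37) − f^{(1)}(2)) = 1/12 · (-3.94843e-05 − (-0.250000)) = 0.0208300.
Partial sum through k=1: 0.619168.
Correction k=2: B_{4}/4! · (f^{(3)}(37) − f^{(3)}(2)) = −1/720 · (-3.46101e-07 − (-0.750000)) = -0.00104167.

S_2 ≈ 0.618127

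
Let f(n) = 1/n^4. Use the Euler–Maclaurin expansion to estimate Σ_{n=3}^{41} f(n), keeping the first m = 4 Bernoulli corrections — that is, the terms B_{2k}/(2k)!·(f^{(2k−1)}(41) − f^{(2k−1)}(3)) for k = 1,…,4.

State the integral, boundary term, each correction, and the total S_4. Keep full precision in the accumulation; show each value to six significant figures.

The integral term ∫_3^41 1/x^4 dx = 0.0123408.
½[f(3) + f(41)] = ½[0.0123457 + 3.53887e-07] = 0.00617302.
So far: 0.0185139.
Correction k=1: B_{2}/2! · (f^{(1)}(41) − f^{(1)}(3)) = 1/12 · (-3.45256e-08 − (-0.0164609)) = 0.00137174.
After k=1: 0.0198856.
Correction k=2: B_{4}/4! · (f^{(3)}(41) − f^{(3)}(3)) = −1/720 · (-6.16161e-10 − (-0.0548697)) = -7.62079e-05.
After k=2: 0.0198094.
Correction k=3: B_{6}/6! · (f^{(5)}(41) − f^{(5)}(3)) = 1/30240 · (-2.05265e-11 − (-0.341411)) = 1.12901e-05.
After k=3: 0.0198207.
Correction k=4: B_{8}/8! · (f^{(7)}(41) − f^{(7)}(3)) = −1/1209600 · (-1.09898e-12 − (-3.41411)) = -2.82251e-06.

S_4 ≈ 0.0198179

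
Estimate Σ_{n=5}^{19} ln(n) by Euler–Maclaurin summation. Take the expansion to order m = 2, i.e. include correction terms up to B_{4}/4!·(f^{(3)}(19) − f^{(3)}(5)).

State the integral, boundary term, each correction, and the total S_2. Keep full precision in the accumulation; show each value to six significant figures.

S_2 ≈ 36.1618

∫_5^19 ln(x) dx evaluates to 33.8972.
½[f(5) + f(19)] = ½[1.60944 + 2.94444] = 2.27694.
So far: 36.1741.
Order-1 term: 1/12 · (0.0526316 − 0.200000) = -0.0122807.
After k=1: 36.1618.
Order-2 term: −1/720 · (0.000291588 − 0.0160000) = 2.18172e-05.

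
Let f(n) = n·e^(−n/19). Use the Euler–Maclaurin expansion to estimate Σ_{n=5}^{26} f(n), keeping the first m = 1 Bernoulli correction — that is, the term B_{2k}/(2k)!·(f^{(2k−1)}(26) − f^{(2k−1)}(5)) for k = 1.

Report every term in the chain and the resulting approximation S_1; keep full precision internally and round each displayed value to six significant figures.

S_1 ≈ 138.061

Integral: ∫_5^26 x·e^(−x/19) dx = 132.886.
½[f(5) + f(26)] = ½[3.84310 + 6.61722] = 5.23016.
So far: 138.116.
Order-1 term: 1/12 · (-0.0937663 − 0.566352) = -0.0550099.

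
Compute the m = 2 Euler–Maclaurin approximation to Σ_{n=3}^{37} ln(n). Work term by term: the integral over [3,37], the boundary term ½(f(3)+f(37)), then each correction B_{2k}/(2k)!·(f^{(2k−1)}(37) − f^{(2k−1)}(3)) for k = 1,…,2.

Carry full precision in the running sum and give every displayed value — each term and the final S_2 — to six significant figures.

∫_3^37 ln(x) dx evaluates to 96.3081.
½[f(3) + f(37)] = ½[1.09861 + 3.61092] = 2.35477.
So far: 98.6629.
k=1: B_{2}/(2)! × [f^{(1)}(37) − f^{(1)}(3)] = 1/12 × (0.0270270 − 0.333333) = -0.0255255.
Running total after k=1: 98.6374.
k=2: B_{4}/(4)! × [f^{(3)}(37) − f^{(3)}(3)] = −1/720 × (3.94843e-05 − 0.0740741) = 0.000102826.

S_2 ≈ 98.6375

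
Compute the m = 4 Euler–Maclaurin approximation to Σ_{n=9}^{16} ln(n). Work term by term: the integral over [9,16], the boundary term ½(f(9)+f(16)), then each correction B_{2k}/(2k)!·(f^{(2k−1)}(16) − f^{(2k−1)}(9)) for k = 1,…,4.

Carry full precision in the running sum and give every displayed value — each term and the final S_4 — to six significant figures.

S_4 ≈ 20.0673

∫_9^16 ln(x) dx evaluates to 17.5864.
½[f(9) + f(16)] = ½[2.19722 + 2.77259] = 2.48491.
Running total after boundary: 20.0713.
Order-1 term: 1/12 · (0.0625000 − 0.111111) = -0.00405093.
Partial sum through k=1: 20.0673.
Order-2 term: −1/720 · (0.000488281 − 0.00274348) = 3.13223e-06.
Partial sum through k=2: 20.0673.
Order-3 term: 1/30240 · (2.28882e-05 − 0.000406442) = -1.26837e-08.
Partial sum through k=3: 20.0673.
Order-4 term: −1/1209600 · (2.68221e-06 − 0.000150534) = 1.22232e-10.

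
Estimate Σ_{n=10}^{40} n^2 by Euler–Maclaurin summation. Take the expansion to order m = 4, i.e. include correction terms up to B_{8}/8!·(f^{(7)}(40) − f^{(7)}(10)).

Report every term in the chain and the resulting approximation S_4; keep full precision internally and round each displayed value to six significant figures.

Integral: ∫_10^40 x^2 dx = 21000.0.
Endpoint term: (f(10) + f(40))/2 = (100.000 + 1600.00)/2 = 850.000.
Integral + boundary = 21850.0.
Order-1 term: 1/12 · (80.0000 − 20.0000) = 5.00000.
After k=1: 21855.0.
Order-2 term: −1/720 · (0.00000 − 0.00000) = 0.00000.
After k=2: 21855.0.
Order-3 term: 1/30240 · (0.00000 − 0.00000) = 0.00000.
After k=3: 21855.0.
Order-4 term: −1/1209600 · (0.00000 − 0.00000) = 0.00000.

S_4 ≈ 21855.0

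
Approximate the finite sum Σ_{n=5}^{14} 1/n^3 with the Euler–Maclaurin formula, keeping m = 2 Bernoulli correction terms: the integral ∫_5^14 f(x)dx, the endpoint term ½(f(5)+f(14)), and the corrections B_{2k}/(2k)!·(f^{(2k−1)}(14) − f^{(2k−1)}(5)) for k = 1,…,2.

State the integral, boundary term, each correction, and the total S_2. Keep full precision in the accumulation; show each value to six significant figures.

S_2 ≈ 0.0220194

∫_5^14 1/x^3 dx evaluates to 0.0174490.
Endpoint term: (f(5) + f(14))/2 = (0.00800000 + 0.000364431)/2 = 0.00418222.
Running total after boundary: 0.0216312.
Correction k=1: B_{2}/2! · (f^{(1)}(14) − f^{(1)}(5)) = 1/12 · (-7.80925e-05 − (-0.00480000)) = 0.000393492.
After k=1: 0.0220247.
Correction k=2: B_{4}/4! · (f^{(3)}(14) − f^{(3)}(5)) = −1/720 · (-7.96862e-06 − (-0.00384000)) = -5.32227e-06.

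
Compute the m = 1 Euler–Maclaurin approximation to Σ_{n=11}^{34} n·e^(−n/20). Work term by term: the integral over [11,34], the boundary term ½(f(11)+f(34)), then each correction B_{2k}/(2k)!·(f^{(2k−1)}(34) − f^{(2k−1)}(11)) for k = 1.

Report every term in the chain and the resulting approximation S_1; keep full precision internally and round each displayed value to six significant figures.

Integral: ∫_11^34 x·e^(−x/20) dx = 160.411.
Endpoint term: (f(11) + f(34))/2 = (6.34645 + 6.21124)/2 = 6.27884.
Running total after boundary: 166.690.
Order-1 term: 1/12 · (-0.127878 − 0.259627) = -0.0322922.

S_1 ≈ 166.657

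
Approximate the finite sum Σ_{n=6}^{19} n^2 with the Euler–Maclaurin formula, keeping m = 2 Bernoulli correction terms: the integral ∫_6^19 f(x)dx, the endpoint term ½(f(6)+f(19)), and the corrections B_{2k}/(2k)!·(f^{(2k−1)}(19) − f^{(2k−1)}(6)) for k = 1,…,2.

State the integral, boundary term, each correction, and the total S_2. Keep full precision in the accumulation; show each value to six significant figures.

S_2 ≈ 2415.00

The integral term ∫_6^19 x^2 dx = 2214.33.
Endpoint term: (f(6) + f(19))/2 = (36.0000 + 361.000)/2 = 198.500.
Integral + boundary = 2412.83.
Correction k=1: B_{2}/2! · (f^{(1)}(19) − f^{(1)}(6)) = 1/12 · (38.0000 − 12.0000) = 2.16667.
Partial sum through k=1: 2415.00.
Correction k=2: B_{4}/4! · (f^{(3)}(19) − f^{(3)}(6)) = −1/720 · (0.00000 − 0.00000) = 0.00000.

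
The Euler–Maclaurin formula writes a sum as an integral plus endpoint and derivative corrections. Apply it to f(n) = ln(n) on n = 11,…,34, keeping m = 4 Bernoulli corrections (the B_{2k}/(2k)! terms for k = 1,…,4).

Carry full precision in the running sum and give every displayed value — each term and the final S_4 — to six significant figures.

S_4 ≈ 73.4764

Integral: ∫_11^34 ln(x) dx = 70.5194.
Boundary: ½(f(11) + f(34)) = ½(2.39790 + 3.52636) = 2.96213.
Running total after boundary: 73.4815.
Order-1 term: 1/12 · (0.0294118 − 0.0909091) = -0.00512478.
Running total after k=1: 73.4764.
Order-2 term: −1/720 · (5.08854e-05 − 0.00150263) = 2.01631e-06.
Running total after k=2: 73.4764.
Order-3 term: 1/30240 · (5.28222e-07 − 0.000149021) = -4.91048e-09.
Running total after k=3: 73.4764.
Order-4 term: −1/1209600 · (1.37082e-08 − 3.69474e-05) = 3.05338e-11.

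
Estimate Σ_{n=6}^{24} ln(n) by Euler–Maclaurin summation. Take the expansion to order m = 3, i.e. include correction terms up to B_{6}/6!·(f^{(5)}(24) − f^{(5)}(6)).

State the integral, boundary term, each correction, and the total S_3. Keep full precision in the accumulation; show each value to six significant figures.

Integral: ∫_6^24 ln(x) dx = 47.5227.
½[f(6) + f(24)] = ½[1.79176 + 3.17805] = 2.48491.
Running total after boundary: 50.0076.
Correction k=1: B_{2}/2! · (f^{(1)}(24) − f^{(1)}(6)) = 1/12 · (0.0416667 − 0.166667) = -0.0104167.
After k=1: 49.9972.
Correction k=2: B_{4}/4! · (f^{(3)}(24) − f^{(3)}(6)) = −1/720 · (0.000144676 − 0.00925926) = 1.26591e-05.
After k=2: 49.9972.
Correction k=3: B_{6}/6! · (f^{(5)}(24) − f^{(5)}(6)) = 1/30240 · (3.01408e-06 − 0.00308642) = -1.01964e-07.

S_3 ≈ 49.9972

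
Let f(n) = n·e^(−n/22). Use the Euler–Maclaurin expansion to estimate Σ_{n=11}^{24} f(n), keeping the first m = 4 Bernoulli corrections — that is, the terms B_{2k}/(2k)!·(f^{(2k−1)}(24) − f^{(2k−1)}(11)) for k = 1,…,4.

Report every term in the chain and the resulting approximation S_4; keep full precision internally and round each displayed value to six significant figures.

S_4 ≈ 107.738

The integral term ∫_11^24 x·e^(−x/22) dx = 100.399.
½[f(11) + f(24)] = ½[6.67184 + 8.06186] = 7.36685.
So far: 107.766.
Order-1 term: 1/12 · (-0.0305374 − 0.303265) = -0.0278169.
Partial sum through k=1: 107.738.
Order-2 term: −1/720 · (0.00132497 − 0.00313291) = 2.51103e-06.
Partial sum through k=2: 107.738.
Order-3 term: 1/30240 · (5.60543e-06 − 1.16513e-05) = -1.99930e-10.
Partial sum through k=3: 107.738.
Order-4 term: −1/1209600 · (1.75069e-08 − 3.47720e-08) = 1.42734e-14.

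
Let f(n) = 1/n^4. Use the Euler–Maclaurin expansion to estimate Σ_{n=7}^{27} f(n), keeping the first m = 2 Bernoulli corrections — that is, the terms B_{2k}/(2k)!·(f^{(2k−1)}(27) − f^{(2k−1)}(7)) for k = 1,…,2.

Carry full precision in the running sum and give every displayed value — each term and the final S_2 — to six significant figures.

The integral term ∫_7^27 1/x^4 dx = 0.000954882.
Endpoint term: (f(7) + f(27))/2 = (0.000416493 + 1.88168e-06)/2 = 0.000209187.
So far: 0.00116407.
k=1: B_{2}/(2)! × [f^{(1)}(27) − f^{(1)}(7)] = 1/12 × (-2.78767e-07 − (-0.000237996)) = 1.98098e-05.
Partial sum through k=1: 0.00118388.
k=2: B_{4}/(4)! × [f^{(3)}(27) − f^{(3)}(7)] = −1/720 × (-1.14719e-08 − (-0.000145712)) = -2.02362e-07.

S_2 ≈ 0.00118368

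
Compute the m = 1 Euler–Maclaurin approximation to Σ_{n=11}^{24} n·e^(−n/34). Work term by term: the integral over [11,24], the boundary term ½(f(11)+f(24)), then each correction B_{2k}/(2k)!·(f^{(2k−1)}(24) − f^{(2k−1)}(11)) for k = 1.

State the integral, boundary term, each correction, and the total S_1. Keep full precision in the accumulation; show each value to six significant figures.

S_1 ≈ 143.446

The integral term ∫_11^24 x·e^(−x/34) dx = 133.571.
Endpoint term: (f(11) + f(24))/2 = (7.95950 + 11.8481)/2 = 9.90382.
Running total after boundary: 143.475.
Order-1 term: 1/12 · (0.145198 − 0.489488) = -0.0286908.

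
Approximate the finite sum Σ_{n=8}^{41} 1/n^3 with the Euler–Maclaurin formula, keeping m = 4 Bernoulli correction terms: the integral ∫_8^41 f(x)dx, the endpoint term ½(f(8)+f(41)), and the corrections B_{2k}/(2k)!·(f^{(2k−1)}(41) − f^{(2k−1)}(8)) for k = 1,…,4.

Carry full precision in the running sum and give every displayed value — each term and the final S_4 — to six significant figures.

S_4 ≈ 0.00855951

∫_8^41 1/x^3 dx evaluates to 0.00751506.
Boundary: ½(f(8) + f(41)) = ½(0.00195312 + 1.45094e-05) = 0.000983817.
Integral + boundary = 0.00849888.
k=1: B_{2}/(2)! × [f^{(1)}(41) − f^{(1)}(8)] = 1/12 × (-1.06166e-06 − (-0.000732422)) = 6.09467e-05.
Running total after k=1: 0.00855982.
k=2: B_{4}/(4)! × [f^{(3)}(41) − f^{(3)}(8)] = −1/720 × (-1.26313e-08 − (-0.000228882)) = -3.17874e-07.
Running total after k=2: 0.00855950.
k=3: B_{6}/(6)! × [f^{(5)}(41) − f^{(5)}(8)] = 1/30240 × (-3.15595e-10 − (-0.000150204)) = 4.96704e-09.
Running total after k=3: 0.00855951.
k=4: B_{8}/(8)! × [f^{(7)}(41) − f^{(7)}(8)] = −1/1209600 × (-1.35174e-11 − (-0.000168979)) = -1.39698e-10.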